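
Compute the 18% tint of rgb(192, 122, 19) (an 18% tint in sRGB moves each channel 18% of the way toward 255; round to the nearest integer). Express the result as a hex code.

#CB923D

Per channel, c → c + 0.18(255 − c):
  R: 192 + 0.18×(255−192) = 192 + 11.34 = 203.34 → 203
  G: 122 + 0.18×(255−122) = 122 + 23.94 = 145.94 → 146
  B: 19 + 42.48 = 61.48 → 61
rgb(203, 146, 61) = #CB923D.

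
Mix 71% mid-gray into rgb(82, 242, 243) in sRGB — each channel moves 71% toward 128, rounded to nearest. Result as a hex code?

#73A1A1

Per channel, c → c + 0.71(128 − c):
  R: 82 + 0.71×(128−82) = 82 + 32.66 = 114.66 → 115
  G: 242 + 0.71×(128−242) = 242 − 80.94 = 161.06 → 161
  B: 243 + 0.71×(128−243) = 243 − 81.65 = 161.35 → 161
rgb(115, 161, 161) = #73A1A1.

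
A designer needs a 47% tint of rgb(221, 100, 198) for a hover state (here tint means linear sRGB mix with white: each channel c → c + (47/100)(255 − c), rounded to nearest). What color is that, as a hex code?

A 47% tint moves each channel 47% toward 255:
  R: 221 + 0.47×(255−221) = 221 + 15.98 = 236.98 → 237
  G: 100 + 0.47×(255−100) = 100 + 72.85 = 172.85 → 173
  B: 198 + 0.47×(255−198) = 198 + 26.79 = 224.79 → 225
rgb(237, 173, 225) = #EDADE1.

#EDADE1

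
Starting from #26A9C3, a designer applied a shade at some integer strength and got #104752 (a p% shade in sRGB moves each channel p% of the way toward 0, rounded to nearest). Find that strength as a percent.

#26A9C3 is rgb(38, 169, 195); #104752 is rgb(16, 71, 82).
On the B channel (widest range): 82 ≈ 195 + (p/100)(0 − 195), so p ≈ 100×(82 − 195)/(0 − 195) = -11300/-195 = 57.95.
p = 58 reproduces all three channels after rounding.

58%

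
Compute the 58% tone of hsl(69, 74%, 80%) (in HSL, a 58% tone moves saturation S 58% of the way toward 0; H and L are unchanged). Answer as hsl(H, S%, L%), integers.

S moves 58% from 74 toward 0: 74 − 42.92 = 31.08 → 31.
H and L are unchanged.

hsl(69, 31%, 80%)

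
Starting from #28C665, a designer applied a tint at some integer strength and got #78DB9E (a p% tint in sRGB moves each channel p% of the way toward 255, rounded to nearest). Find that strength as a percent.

37%

#28C665 is rgb(40, 198, 101); #78DB9E is rgb(120, 219, 158).
On the R channel (widest range): 120 ≈ 40 + (p/100)(255 − 40), so p ≈ 100×(120 − 40)/(255 − 40) = 8000/215 = 37.21.
p = 37 reproduces all three channels after rounding.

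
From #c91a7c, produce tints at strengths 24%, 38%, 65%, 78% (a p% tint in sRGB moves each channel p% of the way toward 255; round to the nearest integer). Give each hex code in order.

#c91a7c is rgb(201, 26, 124).
24%: (201 + 12.96 = 213.96→214, 26 + 54.96 = 80.96→81, 124 + 31.44 = 155.44→155) → #d6519b
38%: (201 + 20.52 = 221.52→222, 26 + 87.02 = 113.02→113, 124 + 49.78 = 173.78→174) → #de71ae
65%: (201 + 35.1 = 236.1→236, 26 + 148.85 = 174.85→175, 124 + 85.15 = 209.15→209) → #ecafd1
78%: (201 + 42.12 = 243.12→243, 26 + 178.62 = 204.62→205, 124 + 102.18 = 226.18→226) → #f3cde2

#d6519b, #de71ae, #ecafd1, #f3cde2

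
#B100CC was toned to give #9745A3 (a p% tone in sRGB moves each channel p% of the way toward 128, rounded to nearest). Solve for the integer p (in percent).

54%

#B100CC is rgb(177, 0, 204); #9745A3 is rgb(151, 69, 163).
On the G channel (widest range): 69 ≈ 0 + (p/100)(128 − 0), so p ≈ 100×(69 − 0)/(128 − 0) = 6900/128 = 53.91.
p = 54 reproduces all three channels after rounding.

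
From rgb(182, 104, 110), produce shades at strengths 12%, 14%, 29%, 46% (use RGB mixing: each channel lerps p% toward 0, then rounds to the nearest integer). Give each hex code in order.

#A05C61, #9D595F, #814A4E, #62383B

12%: (182 − 21.84 = 160.16→160, 104 − 12.48 = 91.52→92, 110 − 13.2 = 96.8→97) → #A05C61
14%: (182 − 25.48 = 156.52→157, 104 − 14.56 = 89.44→89, 110 − 15.4 = 94.6→95) → #9D595F
29%: (182 − 52.78 = 129.22→129, 104 − 30.16 = 73.84→74, 110 − 31.9 = 78.1→78) → #814A4E
46%: (182 − 83.72 = 98.28→98, 104 − 47.84 = 56.16→56, 110 − 50.6 = 59.4→59) → #62383B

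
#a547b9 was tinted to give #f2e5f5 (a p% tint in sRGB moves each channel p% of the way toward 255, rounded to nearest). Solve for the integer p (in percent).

#a547b9 is rgb(165, 71, 185); #f2e5f5 is rgb(242, 229, 245).
On the G channel (widest range): 229 ≈ 71 + (p/100)(255 − 71), so p ≈ 100×(229 − 71)/(255 − 71) = 15800/184 = 85.87.
p = 86 reproduces all three channels after rounding.

86%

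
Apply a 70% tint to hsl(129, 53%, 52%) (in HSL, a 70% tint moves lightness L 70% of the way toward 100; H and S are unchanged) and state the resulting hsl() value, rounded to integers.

hsl(129, 53%, 86%)

L moves 70% from 52 toward 100: 52 + 33.6 = 85.6 → 86.
H and S are unchanged.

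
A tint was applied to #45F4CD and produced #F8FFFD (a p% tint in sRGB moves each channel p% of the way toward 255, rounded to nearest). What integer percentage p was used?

#45F4CD is rgb(69, 244, 205); #F8FFFD is rgb(248, 255, 253).
On the R channel (widest range): 248 ≈ 69 + (p/100)(255 − 69), so p ≈ 100×(248 − 69)/(255 − 69) = 17900/186 = 96.24.
p = 96 reproduces all three channels after rounding.

96%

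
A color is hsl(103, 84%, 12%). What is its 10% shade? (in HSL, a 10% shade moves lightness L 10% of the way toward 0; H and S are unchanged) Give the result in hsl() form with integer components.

L moves 10% from 12 toward 0: 12 − 1.2 = 10.8 → 11.
H and S are unchanged.

hsl(103, 84%, 11%)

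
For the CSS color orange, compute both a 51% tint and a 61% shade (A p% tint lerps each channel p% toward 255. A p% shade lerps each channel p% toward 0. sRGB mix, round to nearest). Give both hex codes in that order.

#FFD382, #634000

CSS orange is rgb(255, 165, 0).
51% tint:
  R: 255 + 0.51×(255−255) = 255 + 0 = 255 → 255
  G: 165 + 0.51×(255−165) = 165 + 45.9 = 210.9 → 211
  B: 0 + 0.51×(255−0) = 0 + 130.05 = 130.05 → 130
  → #FFD382
61% shade:
  R: 255 + 0.61×(0−255) = 255 − 155.55 = 99.45 → 99
  G: 165 + 0.61×(0−165) = 165 − 100.65 = 64.35 → 64
  B: 0 + 0 = 0 → 0
  → #634000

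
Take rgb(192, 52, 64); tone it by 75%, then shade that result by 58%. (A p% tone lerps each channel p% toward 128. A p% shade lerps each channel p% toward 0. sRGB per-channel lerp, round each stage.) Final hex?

#3C2E2F

Per channel, c → c + 0.75(128 − c):
  R: 192 + 0.75×(128−192) = 192 − 48 = 144 → 144
  G: 52 + 0.75×(128−52) = 52 + 57 = 109 → 109
  B: 64 + 0.75×(128−64) = 64 + 48 = 112 → 112
After the tone: rgb(144, 109, 112) = #906D70.
Lerp each channel 58% toward 0:
  R: 144 − 83.52 = 60.48 → 60
  G: 109 − 63.22 = 45.78 → 46
  B: 112 + 0.58×(0−112) = 112 − 64.96 = 47.04 → 47
rgb(60, 46, 47) = #3C2E2F.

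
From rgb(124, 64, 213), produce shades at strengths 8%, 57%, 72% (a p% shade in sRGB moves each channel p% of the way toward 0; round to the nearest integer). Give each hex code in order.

#723BC4, #351C5C, #23123C

8%: (124 − 9.92 = 114.08→114, 64 − 5.12 = 58.88→59, 213 − 17.04 = 195.96→196) → #723BC4
57%: (124 − 70.68 = 53.32→53, 64 − 36.48 = 27.52→28, 213 − 121.41 = 91.59→92) → #351C5C
72%: (124 − 89.28 = 34.72→35, 64 − 46.08 = 17.92→18, 213 − 153.36 = 59.64→60) → #23123C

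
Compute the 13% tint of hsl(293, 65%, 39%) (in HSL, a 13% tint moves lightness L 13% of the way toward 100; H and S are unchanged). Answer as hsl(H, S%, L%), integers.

hsl(293, 65%, 47%)

L moves 13% from 39 toward 100: 39 + 7.93 = 46.93 → 47.
H and S are unchanged.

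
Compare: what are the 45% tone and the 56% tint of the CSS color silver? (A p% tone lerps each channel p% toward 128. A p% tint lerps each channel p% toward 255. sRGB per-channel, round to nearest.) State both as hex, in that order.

CSS silver is rgb(192, 192, 192).
45% tone:
  R: 192 − 28.8 = 163.2 → 163
  G: 192 − 28.8 = 163.2 → 163
  B: 192 + 0.45×(128−192) = 192 − 28.8 = 163.2 → 163
  → #A3A3A3
56% tint:
  R: 192 + 35.28 = 227.28 → 227
  G: 192 + 35.28 = 227.28 → 227
  B: 192 + 0.56×(255−192) = 192 + 35.28 = 227.28 → 227
  → #E3E3E3

#A3A3A3, #E3E3E3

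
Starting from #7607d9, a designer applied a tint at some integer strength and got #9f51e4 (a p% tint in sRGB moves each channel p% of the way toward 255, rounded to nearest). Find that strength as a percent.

30%

#7607d9 is rgb(118, 7, 217); #9f51e4 is rgb(159, 81, 228).
On the G channel (widest range): 81 ≈ 7 + (p/100)(255 − 7), so p ≈ 100×(81 − 7)/(255 − 7) = 7400/248 = 29.84.
p = 30 reproduces all three channels after rounding.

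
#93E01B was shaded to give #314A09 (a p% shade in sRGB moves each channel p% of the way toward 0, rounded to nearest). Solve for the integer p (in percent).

67%

#93E01B is rgb(147, 224, 27); #314A09 is rgb(49, 74, 9).
On the G channel (widest range): 74 ≈ 224 + (p/100)(0 − 224), so p ≈ 100×(74 − 224)/(0 − 224) = -15000/-224 = 66.96.
p = 67 reproduces all three channels after rounding.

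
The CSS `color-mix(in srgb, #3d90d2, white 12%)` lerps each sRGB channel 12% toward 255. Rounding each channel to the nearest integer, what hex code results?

#549dd7

#3d90d2 is rgb(61, 144, 210).
A 12% tint moves each channel 12% toward 255:
  R: 61 + 0.12×(255−61) = 61 + 23.28 = 84.28 → 84
  G: 144 + 13.32 = 157.32 → 157
  B: 210 + 5.4 = 215.4 → 215
rgb(84, 157, 215) = #549dd7.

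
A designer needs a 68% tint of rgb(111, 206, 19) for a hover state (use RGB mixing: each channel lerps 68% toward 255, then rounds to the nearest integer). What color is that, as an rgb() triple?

A 68% tint moves each channel 68% toward 255:
  R: 111 + 0.68×(255−111) = 111 + 97.92 = 208.92 → 209
  G: 206 + 0.68×(255−206) = 206 + 33.32 = 239.32 → 239
  B: 19 + 0.68×(255−19) = 19 + 160.48 = 179.48 → 179

rgb(209, 239, 179)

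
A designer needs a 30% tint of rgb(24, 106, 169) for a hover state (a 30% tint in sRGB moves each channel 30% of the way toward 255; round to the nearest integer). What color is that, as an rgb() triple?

Per channel, c → c + 0.3(255 − c):
  R: 24 + 0.3×(255−24) = 24 + 69.3 = 93.3 → 93
  G: 106 + 0.3×(255−106) = 106 + 44.7 = 150.7 → 151
  B: 169 + 25.8 = 194.8 → 195

rgb(93, 151, 195)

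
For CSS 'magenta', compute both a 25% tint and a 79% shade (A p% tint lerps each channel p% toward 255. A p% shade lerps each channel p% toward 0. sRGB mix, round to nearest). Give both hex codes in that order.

#ff40ff, #360036

CSS magenta is rgb(255, 0, 255).
25% tint:
  R: 255 + 0.25×(255−255) = 255 + 0 = 255 → 255
  G: 0 + 0.25×(255−0) = 0 + 63.75 = 63.75 → 64
  B: 255 + 0.25×(255−255) = 255 + 0 = 255 → 255
  → #ff40ff
79% shade:
  R: 255 + 0.79×(0−255) = 255 − 201.45 = 53.55 → 54
  G: 0 + 0 = 0 → 0
  B: 255 + 0.79×(0−255) = 255 − 201.45 = 53.55 → 54
  → #360036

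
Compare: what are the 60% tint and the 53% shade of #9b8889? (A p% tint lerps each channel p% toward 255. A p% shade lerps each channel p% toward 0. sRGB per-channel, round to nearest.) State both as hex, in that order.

#9b8889 is rgb(155, 136, 137).
60% tint:
  R: 155 + 60 = 215 → 215
  G: 136 + 0.6×(255−136) = 136 + 71.4 = 207.4 → 207
  B: 137 + 70.8 = 207.8 → 208
  → #d7cfd0
53% shade:
  R: 155 + 0.53×(0−155) = 155 − 82.15 = 72.85 → 73
  G: 136 + 0.53×(0−136) = 136 − 72.08 = 63.92 → 64
  B: 137 − 72.61 = 64.39 → 64
  → #494040

#d7cfd0, #494040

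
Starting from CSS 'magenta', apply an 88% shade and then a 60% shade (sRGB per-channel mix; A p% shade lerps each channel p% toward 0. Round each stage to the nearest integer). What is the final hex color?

#0C000C

CSS magenta is rgb(255, 0, 255).
An 88% shade moves each channel 88% toward 0:
  R: 255 + 0.88×(0−255) = 255 − 224.4 = 30.6 → 31
  G: 0 + 0.88×(0−0) = 0 + 0 = 0 → 0
  B: 255 + 0.88×(0−255) = 255 − 224.4 = 30.6 → 31
After the shade: rgb(31, 0, 31) = #1F001F.
Per channel, c → c + 0.6(0 − c):
  R: 31 + 0.6×(0−31) = 31 − 18.6 = 12.4 → 12
  G: 0 + 0.6×(0−0) = 0 + 0 = 0 → 0
  B: 31 + 0.6×(0−31) = 31 − 18.6 = 12.4 → 12
rgb(12, 0, 12) = #0C000C.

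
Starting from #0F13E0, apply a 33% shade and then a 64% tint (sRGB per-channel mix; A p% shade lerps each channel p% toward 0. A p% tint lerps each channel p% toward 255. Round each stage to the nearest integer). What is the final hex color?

#A7A8D9

#0F13E0 is rgb(15, 19, 224).
Per channel, c → c + 0.33(0 − c):
  R: 15 + 0.33×(0−15) = 15 − 4.95 = 10.05 → 10
  G: 19 − 6.27 = 12.73 → 13
  B: 224 + 0.33×(0−224) = 224 − 73.92 = 150.08 → 150
After the shade: rgb(10, 13, 150) = #0A0D96.
A 64% tint moves each channel 64% toward 255:
  R: 10 + 0.64×(255−10) = 10 + 156.8 = 166.8 → 167
  G: 13 + 0.64×(255−13) = 13 + 154.88 = 167.88 → 168
  B: 150 + 0.64×(255−150) = 150 + 67.2 = 217.2 → 217
rgb(167, 168, 217) = #A7A8D9.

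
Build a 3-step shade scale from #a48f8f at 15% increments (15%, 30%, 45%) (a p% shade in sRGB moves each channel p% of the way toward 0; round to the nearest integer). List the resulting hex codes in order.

#8b7a7a, #736464, #5a4f4f

#a48f8f is rgb(164, 143, 143).
15%: (164 − 24.6 = 139.4→139, 143 − 21.45 = 121.55→122, 143 − 21.45 = 121.55→122) → #8b7a7a
30%: (164 − 49.2 = 114.8→115, 143 − 42.9 = 100.1→100, 143 − 42.9 = 100.1→100) → #736464
45%: (164 − 73.8 = 90.2→90, 143 − 64.35 = 78.65→79, 143 − 64.35 = 78.65→79) → #5a4f4f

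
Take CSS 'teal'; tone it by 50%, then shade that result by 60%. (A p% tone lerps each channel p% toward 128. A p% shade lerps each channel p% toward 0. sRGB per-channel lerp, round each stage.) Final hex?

CSS teal is rgb(0, 128, 128).
Lerp each channel 50% toward 128:
  R: 0 + 64 = 64 → 64
  G: 128 + 0.5×(128−128) = 128 + 0 = 128 → 128
  B: 128 + 0.5×(128−128) = 128 + 0 = 128 → 128
After the tone: rgb(64, 128, 128) = #408080.
A 60% shade moves each channel 60% toward 0:
  R: 64 − 38.4 = 25.6 → 26
  G: 128 − 76.8 = 51.2 → 51
  B: 128 − 76.8 = 51.2 → 51
rgb(26, 51, 51) = #1a3333.

#1a3333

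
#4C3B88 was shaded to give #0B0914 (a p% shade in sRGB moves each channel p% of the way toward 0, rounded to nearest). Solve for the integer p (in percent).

85%

#4C3B88 is rgb(76, 59, 136); #0B0914 is rgb(11, 9, 20).
On the B channel (widest range): 20 ≈ 136 + (p/100)(0 − 136), so p ≈ 100×(20 − 136)/(0 − 136) = -11600/-136 = 85.29.
p = 85 reproduces all three channels after rounding.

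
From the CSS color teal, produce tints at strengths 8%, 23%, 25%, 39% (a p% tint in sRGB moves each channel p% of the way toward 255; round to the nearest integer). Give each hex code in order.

CSS teal is rgb(0, 128, 128).
8%: (0 + 20.4 = 20.4→20, 128 + 10.16 = 138.16→138, 128 + 10.16 = 138.16→138) → #148a8a
23%: (0 + 58.65 = 58.65→59, 128 + 29.21 = 157.21→157, 128 + 29.21 = 157.21→157) → #3b9d9d
25%: (0 + 63.75 = 63.75→64, 128 + 31.75 = 159.75→160, 128 + 31.75 = 159.75→160) → #40a0a0
39%: (0 + 99.45 = 99.45→99, 128 + 49.53 = 177.53→178, 128 + 49.53 = 177.53→178) → #63b2b2

#148a8a, #3b9d9d, #40a0a0, #63b2b2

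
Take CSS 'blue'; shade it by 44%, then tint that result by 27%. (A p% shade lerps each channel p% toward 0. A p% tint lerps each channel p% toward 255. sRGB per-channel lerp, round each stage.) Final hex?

#4545AD

CSS blue is rgb(0, 0, 255).
Per channel, c → c + 0.44(0 − c):
  R: 0 + 0 = 0 → 0
  G: 0 + 0.44×(0−0) = 0 + 0 = 0 → 0
  B: 255 − 112.2 = 142.8 → 143
After the shade: rgb(0, 0, 143) = #00008F.
Lerp each channel 27% toward 255:
  R: 0 + 68.85 = 68.85 → 69
  G: 0 + 68.85 = 68.85 → 69
  B: 143 + 30.24 = 173.24 → 173
rgb(69, 69, 173) = #4545AD.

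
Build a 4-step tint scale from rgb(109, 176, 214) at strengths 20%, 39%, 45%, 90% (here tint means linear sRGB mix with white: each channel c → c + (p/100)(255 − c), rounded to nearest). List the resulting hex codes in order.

#8AC0DE, #A6CFE6, #AFD4E8, #F0F7FB

20%: (109 + 29.2 = 138.2→138, 176 + 15.8 = 191.8→192, 214 + 8.2 = 222.2→222) → #8AC0DE
39%: (109 + 56.94 = 165.94→166, 176 + 30.81 = 206.81→207, 214 + 15.99 = 229.99→230) → #A6CFE6
45%: (109 + 65.7 = 174.7→175, 176 + 35.55 = 211.55→212, 214 + 18.45 = 232.45→232) → #AFD4E8
90%: (109 + 131.4 = 240.4→240, 176 + 71.1 = 247.1→247, 214 + 36.9 = 250.9→251) → #F0F7FB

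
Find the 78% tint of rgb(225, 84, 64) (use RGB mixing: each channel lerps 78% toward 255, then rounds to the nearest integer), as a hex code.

Per channel, c → c + 0.78(255 − c):
  R: 225 + 0.78×(255−225) = 225 + 23.4 = 248.4 → 248
  G: 84 + 0.78×(255−84) = 84 + 133.38 = 217.38 → 217
  B: 64 + 148.98 = 212.98 → 213
rgb(248, 217, 213) = #F8D9D5.

#F8D9D5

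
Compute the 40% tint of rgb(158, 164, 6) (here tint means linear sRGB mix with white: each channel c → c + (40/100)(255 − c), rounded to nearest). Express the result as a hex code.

Lerp each channel 40% toward 255:
  R: 158 + 38.8 = 196.8 → 197
  G: 164 + 36.4 = 200.4 → 200
  B: 6 + 99.6 = 105.6 → 106
rgb(197, 200, 106) = #c5c86a.

#c5c86a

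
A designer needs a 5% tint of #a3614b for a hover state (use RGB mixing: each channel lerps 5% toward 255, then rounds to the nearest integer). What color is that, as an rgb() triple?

rgb(168, 105, 84)

#a3614b is rgb(163, 97, 75).
Lerp each channel 5% toward 255:
  R: 163 + 4.6 = 167.6 → 168
  G: 97 + 0.05×(255−97) = 97 + 7.9 = 104.9 → 105
  B: 75 + 9 = 84 → 84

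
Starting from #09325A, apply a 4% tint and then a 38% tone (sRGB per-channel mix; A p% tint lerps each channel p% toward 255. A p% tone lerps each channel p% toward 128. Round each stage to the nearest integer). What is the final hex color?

#3C556D

#09325A is rgb(9, 50, 90).
A 4% tint moves each channel 4% toward 255:
  R: 9 + 0.04×(255−9) = 9 + 9.84 = 18.84 → 19
  G: 50 + 8.2 = 58.2 → 58
  B: 90 + 0.04×(255−90) = 90 + 6.6 = 96.6 → 97
After the tint: rgb(19, 58, 97) = #133A61.
Lerp each channel 38% toward 128:
  R: 19 + 41.42 = 60.42 → 60
  G: 58 + 0.38×(128−58) = 58 + 26.6 = 84.6 → 85
  B: 97 + 11.78 = 108.78 → 109
rgb(60, 85, 109) = #3C556D.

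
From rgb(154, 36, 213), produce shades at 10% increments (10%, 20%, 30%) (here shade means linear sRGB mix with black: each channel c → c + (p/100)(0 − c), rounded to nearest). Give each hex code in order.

#8B20C0, #7B1DAA, #6C1995

10%: (154 − 15.4 = 138.6→139, 36 − 3.6 = 32.4→32, 213 − 21.3 = 191.7→192) → #8B20C0
20%: (154 − 30.8 = 123.2→123, 36 − 7.2 = 28.8→29, 213 − 42.6 = 170.4→170) → #7B1DAA
30%: (154 − 46.2 = 107.8→108, 36 − 10.8 = 25.2→25, 213 − 63.9 = 149.1→149) → #6C1995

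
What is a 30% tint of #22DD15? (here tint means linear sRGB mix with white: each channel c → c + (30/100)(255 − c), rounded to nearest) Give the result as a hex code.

#22DD15 is rgb(34, 221, 21).
Per channel, c → c + 0.3(255 − c):
  R: 34 + 0.3×(255−34) = 34 + 66.3 = 100.3 → 100
  G: 221 + 0.3×(255−221) = 221 + 10.2 = 231.2 → 231
  B: 21 + 0.3×(255−21) = 21 + 70.2 = 91.2 → 91
rgb(100, 231, 91) = #64E75B.

#64E75B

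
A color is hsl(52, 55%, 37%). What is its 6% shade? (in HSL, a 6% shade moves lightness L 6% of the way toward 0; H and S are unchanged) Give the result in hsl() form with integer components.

L moves 6% from 37 toward 0: 37 − 2.22 = 34.78 → 35.
H and S are unchanged.

hsl(52, 55%, 35%)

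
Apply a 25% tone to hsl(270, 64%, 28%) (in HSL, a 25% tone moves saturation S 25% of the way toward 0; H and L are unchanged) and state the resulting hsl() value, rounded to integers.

hsl(270, 48%, 28%)

S moves 25% from 64 toward 0: 64 − 16 = 48 → 48.
H and L are unchanged.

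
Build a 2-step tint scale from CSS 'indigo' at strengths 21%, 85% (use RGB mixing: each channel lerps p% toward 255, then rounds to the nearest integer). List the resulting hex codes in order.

CSS indigo is rgb(75, 0, 130).
21%: (75 + 37.8 = 112.8→113, 0 + 53.55 = 53.55→54, 130 + 26.25 = 156.25→156) → #71369c
85%: (75 + 153 = 228→228, 0 + 216.75 = 216.75→217, 130 + 106.25 = 236.25→236) → #e4d9ec

#71369c, #e4d9ec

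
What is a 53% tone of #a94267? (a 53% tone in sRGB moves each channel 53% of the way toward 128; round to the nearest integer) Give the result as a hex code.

#936374

#a94267 is rgb(169, 66, 103).
Per channel, c → c + 0.53(128 − c):
  R: 169 + 0.53×(128−169) = 169 − 21.73 = 147.27 → 147
  G: 66 + 0.53×(128−66) = 66 + 32.86 = 98.86 → 99
  B: 103 + 0.53×(128−103) = 103 + 13.25 = 116.25 → 116
rgb(147, 99, 116) = #936374.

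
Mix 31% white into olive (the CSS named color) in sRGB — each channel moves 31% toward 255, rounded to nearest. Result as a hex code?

#A7A74F

CSS olive is rgb(128, 128, 0).
A 31% tint moves each channel 31% toward 255:
  R: 128 + 0.31×(255−128) = 128 + 39.37 = 167.37 → 167
  G: 128 + 0.31×(255−128) = 128 + 39.37 = 167.37 → 167
  B: 0 + 79.05 = 79.05 → 79
rgb(167, 167, 79) = #A7A74F.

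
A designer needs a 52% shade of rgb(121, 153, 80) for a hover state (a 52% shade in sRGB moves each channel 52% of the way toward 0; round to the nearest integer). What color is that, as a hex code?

Per channel, c → c + 0.52(0 − c):
  R: 121 + 0.52×(0−121) = 121 − 62.92 = 58.08 → 58
  G: 153 + 0.52×(0−153) = 153 − 79.56 = 73.44 → 73
  B: 80 + 0.52×(0−80) = 80 − 41.6 = 38.4 → 38
rgb(58, 73, 38) = #3a4926.

#3a4926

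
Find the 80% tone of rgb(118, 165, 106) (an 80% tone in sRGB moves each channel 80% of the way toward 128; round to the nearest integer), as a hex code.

Per channel, c → c + 0.8(128 − c):
  R: 118 + 0.8×(128−118) = 118 + 8 = 126 → 126
  G: 165 + 0.8×(128−165) = 165 − 29.6 = 135.4 → 135
  B: 106 + 0.8×(128−106) = 106 + 17.6 = 123.6 → 124
rgb(126, 135, 124) = #7e877c.

#7e877c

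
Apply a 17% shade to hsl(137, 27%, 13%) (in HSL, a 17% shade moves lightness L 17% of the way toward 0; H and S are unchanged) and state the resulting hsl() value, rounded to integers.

L moves 17% from 13 toward 0: 13 − 2.21 = 10.79 → 11.
H and S are unchanged.

hsl(137, 27%, 11%)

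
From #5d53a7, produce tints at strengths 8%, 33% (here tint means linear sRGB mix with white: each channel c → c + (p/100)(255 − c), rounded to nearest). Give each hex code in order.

#5d53a7 is rgb(93, 83, 167).
8%: (93 + 12.96 = 105.96→106, 83 + 13.76 = 96.76→97, 167 + 7.04 = 174.04→174) → #6a61ae
33%: (93 + 53.46 = 146.46→146, 83 + 56.76 = 139.76→140, 167 + 29.04 = 196.04→196) → #928cc4

#6a61ae, #928cc4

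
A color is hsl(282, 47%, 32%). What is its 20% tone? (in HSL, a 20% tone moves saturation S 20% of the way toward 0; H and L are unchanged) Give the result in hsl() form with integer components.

hsl(282, 38%, 32%)

S moves 20% from 47 toward 0: 47 − 9.4 = 37.6 → 38.
H and L are unchanged.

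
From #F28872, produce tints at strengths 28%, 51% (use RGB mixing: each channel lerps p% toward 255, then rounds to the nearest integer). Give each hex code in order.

#F28872 is rgb(242, 136, 114).
28%: (242 + 3.64 = 245.64→246, 136 + 33.32 = 169.32→169, 114 + 39.48 = 153.48→153) → #F6A999
51%: (242 + 6.63 = 248.63→249, 136 + 60.69 = 196.69→197, 114 + 71.91 = 185.91→186) → #F9C5BA

#F6A999, #F9C5BA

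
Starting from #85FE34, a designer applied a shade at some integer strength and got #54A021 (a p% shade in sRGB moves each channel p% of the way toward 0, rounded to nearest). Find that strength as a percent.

37%

#85FE34 is rgb(133, 254, 52); #54A021 is rgb(84, 160, 33).
On the G channel (widest range): 160 ≈ 254 + (p/100)(0 − 254), so p ≈ 100×(160 − 254)/(0 − 254) = -9400/-254 = 37.01.
p = 37 reproduces all three channels after rounding.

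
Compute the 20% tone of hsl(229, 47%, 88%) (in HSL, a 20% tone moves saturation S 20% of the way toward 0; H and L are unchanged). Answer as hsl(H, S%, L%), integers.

hsl(229, 38%, 88%)

S moves 20% from 47 toward 0: 47 − 9.4 = 37.6 → 38.
H and L are unchanged.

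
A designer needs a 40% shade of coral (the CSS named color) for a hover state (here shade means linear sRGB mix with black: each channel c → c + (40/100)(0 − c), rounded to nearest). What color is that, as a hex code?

CSS coral is rgb(255, 127, 80).
Per channel, c → c + 0.4(0 − c):
  R: 255 + 0.4×(0−255) = 255 − 102 = 153 → 153
  G: 127 + 0.4×(0−127) = 127 − 50.8 = 76.2 → 76
  B: 80 + 0.4×(0−80) = 80 − 32 = 48 → 48
rgb(153, 76, 48) = #994C30.

#994C30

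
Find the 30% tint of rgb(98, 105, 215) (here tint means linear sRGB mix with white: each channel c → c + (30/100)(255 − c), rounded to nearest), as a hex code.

#9196E3

Per channel, c → c + 0.3(255 − c):
  R: 98 + 47.1 = 145.1 → 145
  G: 105 + 0.3×(255−105) = 105 + 45 = 150 → 150
  B: 215 + 12 = 227 → 227
rgb(145, 150, 227) = #9196E3.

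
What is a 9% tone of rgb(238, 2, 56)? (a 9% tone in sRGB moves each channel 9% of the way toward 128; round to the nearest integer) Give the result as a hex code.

#E40D3E

Lerp each channel 9% toward 128:
  R: 238 − 9.9 = 228.1 → 228
  G: 2 + 0.09×(128−2) = 2 + 11.34 = 13.34 → 13
  B: 56 + 6.48 = 62.48 → 62
rgb(228, 13, 62) = #E40D3E.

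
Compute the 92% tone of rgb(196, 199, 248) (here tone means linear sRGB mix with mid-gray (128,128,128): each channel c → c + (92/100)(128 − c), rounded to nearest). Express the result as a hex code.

#85868A

Lerp each channel 92% toward 128:
  R: 196 − 62.56 = 133.44 → 133
  G: 199 + 0.92×(128−199) = 199 − 65.32 = 133.68 → 134
  B: 248 − 110.4 = 137.6 → 138
rgb(133, 134, 138) = #85868A.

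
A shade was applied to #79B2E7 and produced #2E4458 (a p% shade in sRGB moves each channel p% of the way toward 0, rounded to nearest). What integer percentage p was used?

#79B2E7 is rgb(121, 178, 231); #2E4458 is rgb(46, 68, 88).
On the B channel (widest range): 88 ≈ 231 + (p/100)(0 − 231), so p ≈ 100×(88 − 231)/(0 − 231) = -14300/-231 = 61.90.
p = 62 reproduces all three channels after rounding.

62%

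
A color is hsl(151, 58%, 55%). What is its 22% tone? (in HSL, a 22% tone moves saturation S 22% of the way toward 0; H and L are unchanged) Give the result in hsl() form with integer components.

S moves 22% from 58 toward 0: 58 − 12.76 = 45.24 → 45.
H and L are unchanged.

hsl(151, 45%, 55%)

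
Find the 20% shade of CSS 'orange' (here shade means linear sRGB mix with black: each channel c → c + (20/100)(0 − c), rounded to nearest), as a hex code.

CSS orange is rgb(255, 165, 0).
Lerp each channel 20% toward 0:
  R: 255 + 0.2×(0−255) = 255 − 51 = 204 → 204
  G: 165 + 0.2×(0−165) = 165 − 33 = 132 → 132
  B: 0 + 0 = 0 → 0
rgb(204, 132, 0) = #CC8400.

#CC8400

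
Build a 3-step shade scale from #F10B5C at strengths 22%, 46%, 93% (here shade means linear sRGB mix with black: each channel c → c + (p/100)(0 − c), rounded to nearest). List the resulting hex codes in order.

#F10B5C is rgb(241, 11, 92).
22%: (241 − 53.02 = 187.98→188, 11 − 2.42 = 8.58→9, 92 − 20.24 = 71.76→72) → #BC0948
46%: (241 − 110.86 = 130.14→130, 11 − 5.06 = 5.94→6, 92 − 42.32 = 49.68→50) → #820632
93%: (241 − 224.13 = 16.87→17, 11 − 10.23 = 0.77→1, 92 − 85.56 = 6.44→6) → #110106

#BC0948, #820632, #110106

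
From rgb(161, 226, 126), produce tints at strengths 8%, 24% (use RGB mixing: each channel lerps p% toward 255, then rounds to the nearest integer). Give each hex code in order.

8%: (161 + 7.52 = 168.52→169, 226 + 2.32 = 228.32→228, 126 + 10.32 = 136.32→136) → #A9E488
24%: (161 + 22.56 = 183.56→184, 226 + 6.96 = 232.96→233, 126 + 30.96 = 156.96→157) → #B8E99D

#A9E488, #B8E99D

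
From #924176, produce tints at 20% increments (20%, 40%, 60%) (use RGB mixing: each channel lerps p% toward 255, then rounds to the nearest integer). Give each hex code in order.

#924176 is rgb(146, 65, 118).
20%: (146 + 21.8 = 167.8→168, 65 + 38 = 103→103, 118 + 27.4 = 145.4→145) → #A86791
40%: (146 + 43.6 = 189.6→190, 65 + 76 = 141→141, 118 + 54.8 = 172.8→173) → #BE8DAD
60%: (146 + 65.4 = 211.4→211, 65 + 114 = 179→179, 118 + 82.2 = 200.2→200) → #D3B3C8

#A86791, #BE8DAD, #D3B3C8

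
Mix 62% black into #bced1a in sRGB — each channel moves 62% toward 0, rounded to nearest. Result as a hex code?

#475a0a

#bced1a is rgb(188, 237, 26).
Lerp each channel 62% toward 0:
  R: 188 + 0.62×(0−188) = 188 − 116.56 = 71.44 → 71
  G: 237 + 0.62×(0−237) = 237 − 146.94 = 90.06 → 90
  B: 26 + 0.62×(0−26) = 26 − 16.12 = 9.88 → 10
rgb(71, 90, 10) = #475a0a.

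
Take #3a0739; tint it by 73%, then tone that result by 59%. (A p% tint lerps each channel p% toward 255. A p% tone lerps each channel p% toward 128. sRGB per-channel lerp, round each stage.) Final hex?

#9e999e

#3a0739 is rgb(58, 7, 57).
A 73% tint moves each channel 73% toward 255:
  R: 58 + 143.81 = 201.81 → 202
  G: 7 + 0.73×(255−7) = 7 + 181.04 = 188.04 → 188
  B: 57 + 144.54 = 201.54 → 202
After the tint: rgb(202, 188, 202) = #cabcca.
Per channel, c → c + 0.59(128 − c):
  R: 202 + 0.59×(128−202) = 202 − 43.66 = 158.34 → 158
  G: 188 + 0.59×(128−188) = 188 − 35.4 = 152.6 → 153
  B: 202 + 0.59×(128−202) = 202 − 43.66 = 158.34 → 158
rgb(158, 153, 158) = #9e999e.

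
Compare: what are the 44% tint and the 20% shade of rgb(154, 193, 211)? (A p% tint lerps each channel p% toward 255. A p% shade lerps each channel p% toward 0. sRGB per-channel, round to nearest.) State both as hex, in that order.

#c6dce6, #7b9aa9

44% tint:
  R: 154 + 0.44×(255−154) = 154 + 44.44 = 198.44 → 198
  G: 193 + 27.28 = 220.28 → 220
  B: 211 + 0.44×(255−211) = 211 + 19.36 = 230.36 → 230
  → #c6dce6
20% shade:
  R: 154 − 30.8 = 123.2 → 123
  G: 193 − 38.6 = 154.4 → 154
  B: 211 − 42.2 = 168.8 → 169
  → #7b9aa9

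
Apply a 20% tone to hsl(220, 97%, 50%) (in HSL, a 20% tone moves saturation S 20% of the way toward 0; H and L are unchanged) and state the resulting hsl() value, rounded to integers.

S moves 20% from 97 toward 0: 97 − 19.4 = 77.6 → 78.
H and L are unchanged.

hsl(220, 78%, 50%)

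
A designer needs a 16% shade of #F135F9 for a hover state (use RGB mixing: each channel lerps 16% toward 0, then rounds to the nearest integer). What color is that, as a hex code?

#F135F9 is rgb(241, 53, 249).
A 16% shade moves each channel 16% toward 0:
  R: 241 − 38.56 = 202.44 → 202
  G: 53 + 0.16×(0−53) = 53 − 8.48 = 44.52 → 45
  B: 249 + 0.16×(0−249) = 249 − 39.84 = 209.16 → 209
rgb(202, 45, 209) = #CA2DD1.

#CA2DD1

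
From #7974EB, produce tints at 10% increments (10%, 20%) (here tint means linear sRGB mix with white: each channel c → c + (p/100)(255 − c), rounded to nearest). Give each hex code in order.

#7974EB is rgb(121, 116, 235).
10%: (121 + 13.4 = 134.4→134, 116 + 13.9 = 129.9→130, 235 + 2 = 237→237) → #8682ED
20%: (121 + 26.8 = 147.8→148, 116 + 27.8 = 143.8→144, 235 + 4 = 239→239) → #9490EF

#8682ED, #9490EF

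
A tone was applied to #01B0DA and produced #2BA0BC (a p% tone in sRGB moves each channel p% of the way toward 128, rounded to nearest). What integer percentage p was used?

33%

#01B0DA is rgb(1, 176, 218); #2BA0BC is rgb(43, 160, 188).
On the R channel (widest range): 43 ≈ 1 + (p/100)(128 − 1), so p ≈ 100×(43 − 1)/(128 − 1) = 4200/127 = 33.07.
p = 33 reproduces all three channels after rounding.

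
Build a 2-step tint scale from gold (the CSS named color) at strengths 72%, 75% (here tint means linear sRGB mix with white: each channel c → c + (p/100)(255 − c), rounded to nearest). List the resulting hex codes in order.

CSS gold is rgb(255, 215, 0).
72%: (255→255, 215 + 28.8 = 243.8→244, 0 + 183.6 = 183.6→184) → #fff4b8
75%: (255→255, 215 + 30 = 245→245, 0 + 191.25 = 191.25→191) → #fff5bf

#fff4b8, #fff5bf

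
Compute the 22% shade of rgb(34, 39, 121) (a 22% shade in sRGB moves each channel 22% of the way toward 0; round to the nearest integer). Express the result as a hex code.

#1B1E5E

Lerp each channel 22% toward 0:
  R: 34 − 7.48 = 26.52 → 27
  G: 39 − 8.58 = 30.42 → 30
  B: 121 − 26.62 = 94.38 → 94
rgb(27, 30, 94) = #1B1E5E.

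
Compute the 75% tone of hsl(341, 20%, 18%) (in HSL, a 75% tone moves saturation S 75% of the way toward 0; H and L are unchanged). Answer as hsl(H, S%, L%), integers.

S moves 75% from 20 toward 0: 20 − 15 = 5 → 5.
H and L are unchanged.

hsl(341, 5%, 18%)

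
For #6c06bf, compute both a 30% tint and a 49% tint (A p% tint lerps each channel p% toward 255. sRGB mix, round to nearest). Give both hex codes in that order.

#9851d2, #b480de

#6c06bf is rgb(108, 6, 191).
30% tint:
  R: 108 + 0.3×(255−108) = 108 + 44.1 = 152.1 → 152
  G: 6 + 0.3×(255−6) = 6 + 74.7 = 80.7 → 81
  B: 191 + 0.3×(255−191) = 191 + 19.2 = 210.2 → 210
  → #9851d2
49% tint:
  R: 108 + 0.49×(255−108) = 108 + 72.03 = 180.03 → 180
  G: 6 + 0.49×(255−6) = 6 + 122.01 = 128.01 → 128
  B: 191 + 0.49×(255−191) = 191 + 31.36 = 222.36 → 222
  → #b480de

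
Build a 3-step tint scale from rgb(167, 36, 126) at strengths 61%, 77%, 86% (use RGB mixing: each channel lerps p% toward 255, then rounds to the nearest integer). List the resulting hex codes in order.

61%: (167 + 53.68 = 220.68→221, 36 + 133.59 = 169.59→170, 126 + 78.69 = 204.69→205) → #DDAACD
77%: (167 + 67.76 = 234.76→235, 36 + 168.63 = 204.63→205, 126 + 99.33 = 225.33→225) → #EBCDE1
86%: (167 + 75.68 = 242.68→243, 36 + 188.34 = 224.34→224, 126 + 110.94 = 236.94→237) → #F3E0ED

#DDAACD, #EBCDE1, #F3E0ED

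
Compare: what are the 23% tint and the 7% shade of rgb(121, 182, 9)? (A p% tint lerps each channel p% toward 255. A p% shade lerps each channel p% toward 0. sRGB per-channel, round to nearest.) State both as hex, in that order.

23% tint:
  R: 121 + 0.23×(255−121) = 121 + 30.82 = 151.82 → 152
  G: 182 + 0.23×(255−182) = 182 + 16.79 = 198.79 → 199
  B: 9 + 0.23×(255−9) = 9 + 56.58 = 65.58 → 66
  → #98c742
7% shade:
  R: 121 + 0.07×(0−121) = 121 − 8.47 = 112.53 → 113
  G: 182 − 12.74 = 169.26 → 169
  B: 9 + 0.07×(0−9) = 9 − 0.63 = 8.37 → 8
  → #71a908

#98c742, #71a908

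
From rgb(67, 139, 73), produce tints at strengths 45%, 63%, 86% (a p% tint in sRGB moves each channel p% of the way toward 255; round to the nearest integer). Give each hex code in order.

#98BF9B, #B9D4BC, #E5EFE6

45%: (67 + 84.6 = 151.6→152, 139 + 52.2 = 191.2→191, 73 + 81.9 = 154.9→155) → #98BF9B
63%: (67 + 118.44 = 185.44→185, 139 + 73.08 = 212.08→212, 73 + 114.66 = 187.66→188) → #B9D4BC
86%: (67 + 161.68 = 228.68→229, 139 + 99.76 = 238.76→239, 73 + 156.52 = 229.52→230) → #E5EFE6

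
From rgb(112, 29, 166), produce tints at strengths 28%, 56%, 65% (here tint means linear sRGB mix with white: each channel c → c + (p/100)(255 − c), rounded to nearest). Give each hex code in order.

28%: (112 + 40.04 = 152.04→152, 29 + 63.28 = 92.28→92, 166 + 24.92 = 190.92→191) → #985cbf
56%: (112 + 80.08 = 192.08→192, 29 + 126.56 = 155.56→156, 166 + 49.84 = 215.84→216) → #c09cd8
65%: (112 + 92.95 = 204.95→205, 29 + 146.9 = 175.9→176, 166 + 57.85 = 223.85→224) → #cdb0e0

#985cbf, #c09cd8, #cdb0e0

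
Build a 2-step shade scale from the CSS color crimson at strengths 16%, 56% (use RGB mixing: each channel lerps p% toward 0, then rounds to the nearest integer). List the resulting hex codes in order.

CSS crimson is rgb(220, 20, 60).
16%: (220 − 35.2 = 184.8→185, 20 − 3.2 = 16.8→17, 60 − 9.6 = 50.4→50) → #b91132
56%: (220 − 123.2 = 96.8→97, 20 − 11.2 = 8.8→9, 60 − 33.6 = 26.4→26) → #61091a

#b91132, #61091a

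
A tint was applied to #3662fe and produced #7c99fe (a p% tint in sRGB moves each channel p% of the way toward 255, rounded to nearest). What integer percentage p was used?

35%

#3662fe is rgb(54, 98, 254); #7c99fe is rgb(124, 153, 254).
On the R channel (widest range): 124 ≈ 54 + (p/100)(255 − 54), so p ≈ 100×(124 − 54)/(255 − 54) = 7000/201 = 34.83.
p = 35 reproduces all three channels after rounding.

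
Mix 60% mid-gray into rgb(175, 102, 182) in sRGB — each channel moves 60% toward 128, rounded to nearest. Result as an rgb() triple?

A 60% tone moves each channel 60% toward 128:
  R: 175 − 28.2 = 146.8 → 147
  G: 102 + 15.6 = 117.6 → 118
  B: 182 − 32.4 = 149.6 → 150

rgb(147, 118, 150)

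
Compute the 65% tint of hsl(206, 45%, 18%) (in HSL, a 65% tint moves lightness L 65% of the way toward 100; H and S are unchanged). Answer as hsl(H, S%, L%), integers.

hsl(206, 45%, 71%)

L moves 65% from 18 toward 100: 18 + 53.3 = 71.3 → 71.
H and S are unchanged.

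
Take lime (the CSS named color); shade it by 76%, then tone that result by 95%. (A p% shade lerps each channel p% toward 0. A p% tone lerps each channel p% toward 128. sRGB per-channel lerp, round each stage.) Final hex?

CSS lime is rgb(0, 255, 0).
Lerp each channel 76% toward 0:
  R: 0 + 0.76×(0−0) = 0 + 0 = 0 → 0
  G: 255 + 0.76×(0−255) = 255 − 193.8 = 61.2 → 61
  B: 0 + 0.76×(0−0) = 0 + 0 = 0 → 0
After the shade: rgb(0, 61, 0) = #003D00.
Lerp each channel 95% toward 128:
  R: 0 + 121.6 = 121.6 → 122
  G: 61 + 0.95×(128−61) = 61 + 63.65 = 124.65 → 125
  B: 0 + 0.95×(128−0) = 0 + 121.6 = 121.6 → 122
rgb(122, 125, 122) = #7A7D7A.

#7A7D7A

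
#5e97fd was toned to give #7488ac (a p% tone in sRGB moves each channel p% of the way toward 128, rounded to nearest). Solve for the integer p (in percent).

#5e97fd is rgb(94, 151, 253); #7488ac is rgb(116, 136, 172).
On the B channel (widest range): 172 ≈ 253 + (p/100)(128 − 253), so p ≈ 100×(172 − 253)/(128 − 253) = -8100/-125 = 64.80.
p = 65 reproduces all three channels after rounding.

65%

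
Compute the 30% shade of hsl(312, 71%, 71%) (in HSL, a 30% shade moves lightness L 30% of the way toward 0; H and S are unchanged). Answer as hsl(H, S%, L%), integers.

L moves 30% from 71 toward 0: 71 − 21.3 = 49.7 → 50.
H and S are unchanged.

hsl(312, 71%, 50%)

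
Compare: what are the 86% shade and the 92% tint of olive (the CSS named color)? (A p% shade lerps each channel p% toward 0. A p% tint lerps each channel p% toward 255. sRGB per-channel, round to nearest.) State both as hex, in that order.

#121200, #f5f5eb

CSS olive is rgb(128, 128, 0).
86% shade:
  R: 128 + 0.86×(0−128) = 128 − 110.08 = 17.92 → 18
  G: 128 − 110.08 = 17.92 → 18
  B: 0 + 0.86×(0−0) = 0 + 0 = 0 → 0
  → #121200
92% tint:
  R: 128 + 116.84 = 244.84 → 245
  G: 128 + 116.84 = 244.84 → 245
  B: 0 + 234.6 = 234.6 → 235
  → #f5f5eb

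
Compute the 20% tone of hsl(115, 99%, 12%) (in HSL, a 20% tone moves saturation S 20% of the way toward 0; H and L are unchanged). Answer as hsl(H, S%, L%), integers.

hsl(115, 79%, 12%)

S moves 20% from 99 toward 0: 99 − 19.8 = 79.2 → 79.
H and L are unchanged.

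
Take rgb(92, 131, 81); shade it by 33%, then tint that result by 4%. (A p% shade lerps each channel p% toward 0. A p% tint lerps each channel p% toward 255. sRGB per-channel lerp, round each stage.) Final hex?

A 33% shade moves each channel 33% toward 0:
  R: 92 + 0.33×(0−92) = 92 − 30.36 = 61.64 → 62
  G: 131 + 0.33×(0−131) = 131 − 43.23 = 87.77 → 88
  B: 81 − 26.73 = 54.27 → 54
After the shade: rgb(62, 88, 54) = #3E5836.
Per channel, c → c + 0.04(255 − c):
  R: 62 + 7.72 = 69.72 → 70
  G: 88 + 0.04×(255−88) = 88 + 6.68 = 94.68 → 95
  B: 54 + 0.04×(255−54) = 54 + 8.04 = 62.04 → 62
rgb(70, 95, 62) = #465F3E.

#465F3E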